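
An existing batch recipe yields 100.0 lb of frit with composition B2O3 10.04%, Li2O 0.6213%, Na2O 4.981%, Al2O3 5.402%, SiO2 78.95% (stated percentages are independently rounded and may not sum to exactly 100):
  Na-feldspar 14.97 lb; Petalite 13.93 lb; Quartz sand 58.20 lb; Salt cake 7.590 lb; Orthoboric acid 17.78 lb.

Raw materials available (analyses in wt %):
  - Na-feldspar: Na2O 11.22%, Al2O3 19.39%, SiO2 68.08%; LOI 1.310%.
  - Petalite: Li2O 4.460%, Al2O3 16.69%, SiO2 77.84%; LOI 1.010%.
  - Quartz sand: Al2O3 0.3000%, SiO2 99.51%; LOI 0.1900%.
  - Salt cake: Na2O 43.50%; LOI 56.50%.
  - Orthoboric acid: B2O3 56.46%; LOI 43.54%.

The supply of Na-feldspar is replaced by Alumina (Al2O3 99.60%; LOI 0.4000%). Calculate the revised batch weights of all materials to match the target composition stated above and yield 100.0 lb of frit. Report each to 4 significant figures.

Working values are printed with 4-significant-digit rounding as written; all arithmetic carries exact precision throughout. Every reported result takes exactly one rounding. All derived quantities, which include five oxide percentages, the totals, ignition loss, yield, net glass mass, are rebuilt in exact precision, as set out in the question or the answer, starting from the weights for 100.0 lb of glass.
Target masses of each oxide per 100.0 lb frit:
  B2O3: 10.04% × 100.0 = 10.04 lb
  Li2O: 0.6213% × 100.0 = 0.6213 lb
  Na2O: 4.981% × 100.0 = 4.981 lb
  Al2O3: 5.402% × 100.0 = 5.402 lb
  SiO2: 78.95% × 100.0 = 78.95 lb
Oxide-by-oxide audit per the reported batch figures, versus the basis set out (sums match the target masses modulo rounding of the values):
  B2O3: 17.78·0.5646 = 10.04 lb (target 10.04 lb)
  Li2O: 13.93·0.04460 = 0.6213 lb (target 0.6213 lb)
  Na2O: 11.45·0.4350 = 4.981 lb (target 4.981 lb)
  Al2O3: 2.883·0.9960 + 13.93·0.1669 + 68.44·0.003000 = 5.402 lb (target 5.402 lb)
  SiO2: 13.93·0.7784 + 68.44·0.9951 = 78.95 lb (target 78.95 lb)
Glass-mass closure: total charge less LOI = 99.99 lb (oxide target masses add up to 99.99 lb; versus the stated basis of 100.0 lb — any gap is answer rounding).
Summing the batch: Σ batch = 114.5 lb; LOI removed, Σ of batch·LOI: 14.49 lb; glass ÷ batch gives a yield of 87.34%.

Revised batch per 100.0 lb frit:
  Alumina: 2.883 lb
  Petalite: 13.93 lb
  Quartz sand: 68.44 lb
  Salt cake: 11.45 lb
  Orthoboric acid: 17.78 lb
Total batch = 114.5 lb; LOI loss = 14.49 lb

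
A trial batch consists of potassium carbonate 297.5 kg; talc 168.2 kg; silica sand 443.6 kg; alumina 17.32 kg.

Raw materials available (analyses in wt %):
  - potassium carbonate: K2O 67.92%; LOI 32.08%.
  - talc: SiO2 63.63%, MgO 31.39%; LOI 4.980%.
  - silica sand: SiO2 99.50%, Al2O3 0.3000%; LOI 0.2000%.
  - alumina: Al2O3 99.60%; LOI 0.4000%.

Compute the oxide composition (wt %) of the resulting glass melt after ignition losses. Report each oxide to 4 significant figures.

In-progress results are displayed with 4-significant-digit rounding in the printout; the working math holds full precision all the way through; each reported number carries a single rounding — all derived quantities, which include LOI, the yield, the totals, glass mass, four oxide percentages, are carried in full float precision, as quoted within question or answer, using the weight values at 821.8 kg of glass.
What the batch supplies per oxide:
  SiO2: 168.2·0.6363 + 443.6·0.9950 = 548.4 kg
  MgO: 168.2·0.3139 = 52.80 kg
  K2O: 297.5·0.6792 = 202.1 kg
  Al2O3: 443.6·0.003000 + 17.32·0.9960 = 18.58 kg
LOI: 297.5·0.3208 + 168.2·0.04980 + 443.6·0.002000 + 17.32·0.004000 = 104.8 kg
Glass = total batch minus LOI = 926.6 − 104.8 = 821.8 kg (matching Σ of the oxides)
wt % = oxide mass / glass mass × 100

Glass mass = 821.8 kg (batch 926.6 − LOI 104.8).
Composition: SiO2 66.73%, MgO 6.424%, K2O 24.59%, Al2O3 2.261%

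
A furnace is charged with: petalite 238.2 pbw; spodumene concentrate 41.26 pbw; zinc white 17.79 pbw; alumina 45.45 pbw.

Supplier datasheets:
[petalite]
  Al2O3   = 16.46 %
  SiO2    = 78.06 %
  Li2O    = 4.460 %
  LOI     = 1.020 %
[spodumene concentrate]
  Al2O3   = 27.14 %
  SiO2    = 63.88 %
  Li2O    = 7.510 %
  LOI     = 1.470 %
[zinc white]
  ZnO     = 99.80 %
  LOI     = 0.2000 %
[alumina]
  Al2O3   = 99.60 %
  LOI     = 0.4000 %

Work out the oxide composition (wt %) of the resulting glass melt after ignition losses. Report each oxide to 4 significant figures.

All arithmetic keeps full float precision from start to finish — values along the way appear, rounded to 4 significant digits, in the working. Every reported result is rounded just once. The derived quantities, which include net glass mass, ignition loss, yield, four oxide percentages, the totals, are re-derived at exact precision, as given in problem or answer, starting from the weights at 339.4 pbw of glass.
Delivered oxide masses:
  Al2O3: 238.2·0.1646 + 41.26·0.2714 + 45.45·0.9960 = 95.67 pbw
  SiO2: 238.2·0.7806 + 41.26·0.6388 = 212.3 pbw
  Li2O: 238.2·0.04460 + 41.26·0.07510 = 13.72 pbw
  ZnO: 17.79·0.9980 = 17.75 pbw
LOI: 238.2·0.01020 + 41.26·0.01470 + 17.79·0.002000 + 45.45·0.004000 = 3.254 pbw
Net of LOI, the glass mass = 342.7 − 3.254 = 339.4 pbw (= the summed oxide contributions)
each wt % is 100 × oxide ÷ glass

Glass mass = 339.4 pbw (batch 342.7 − LOI 3.254).
Composition: Al2O3 28.19%, SiO2 62.54%, Li2O 4.043%, ZnO 5.230%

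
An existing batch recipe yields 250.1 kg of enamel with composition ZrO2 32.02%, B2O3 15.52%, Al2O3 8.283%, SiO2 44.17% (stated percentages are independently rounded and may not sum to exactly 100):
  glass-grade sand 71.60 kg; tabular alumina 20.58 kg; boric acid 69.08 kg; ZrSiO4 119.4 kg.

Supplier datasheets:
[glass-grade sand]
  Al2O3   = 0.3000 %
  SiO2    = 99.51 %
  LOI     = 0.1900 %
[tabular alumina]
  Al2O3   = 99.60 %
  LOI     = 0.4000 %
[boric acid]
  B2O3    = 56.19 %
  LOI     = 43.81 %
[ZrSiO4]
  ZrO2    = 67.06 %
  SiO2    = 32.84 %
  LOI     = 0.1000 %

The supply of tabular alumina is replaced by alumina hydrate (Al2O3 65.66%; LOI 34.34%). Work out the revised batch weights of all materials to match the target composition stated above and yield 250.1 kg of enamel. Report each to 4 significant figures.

Revised batch per 250.1 kg enamel:
  glass-grade sand: 71.60 kg
  alumina hydrate: 31.22 kg
  boric acid: 69.08 kg
  ZrSiO4: 119.4 kg
Total batch = 291.3 kg; LOI loss = 41.24 kg

Working values are printed, rounded to four significant digits, in the printout. The working math maintains full precision through the solve — every reported figure is rounded only once; all derived quantities are computed at full precision (yield, LOI, four oxide percentages, the totals, net glass mass) from the weighed amounts for 250.1 kg of glass precisely as stated by question or answer.
Oxide-by-oxide targets in 250.1 kg enamel:
  ZrO2: 32.02% × 250.1 = 80.08 kg
  B2O3: 15.52% × 250.1 = 38.82 kg
  Al2O3: 8.283% × 250.1 = 20.72 kg
  SiO2: 44.17% × 250.1 = 110.5 kg
Per-oxide balance check given the weights on record, under the basis named above (each sum matches its target mass up to rounding of the answer):
  ZrO2: 119.4·0.6706 = 80.07 kg (target 80.08 kg)
  B2O3: 69.08·0.5619 = 38.82 kg (target 38.82 kg)
  Al2O3: 71.60·0.003000 + 31.22·0.6566 = 20.71 kg (target 20.72 kg)
  SiO2: 71.60·0.9951 + 119.4·0.3284 = 110.5 kg (target 110.5 kg)
Glass-mass sanity pass: batch total minus LOI = 250.1 kg (summing oxide targets gives 250.1 kg; the stated basis being 250.1 kg — rounding explains the deltas).
Summing the batch: Σ batch = 291.3 kg; ignition loss, Σ(batch × LOI) = 41.24 kg; yield, glass over the total, = 85.84%.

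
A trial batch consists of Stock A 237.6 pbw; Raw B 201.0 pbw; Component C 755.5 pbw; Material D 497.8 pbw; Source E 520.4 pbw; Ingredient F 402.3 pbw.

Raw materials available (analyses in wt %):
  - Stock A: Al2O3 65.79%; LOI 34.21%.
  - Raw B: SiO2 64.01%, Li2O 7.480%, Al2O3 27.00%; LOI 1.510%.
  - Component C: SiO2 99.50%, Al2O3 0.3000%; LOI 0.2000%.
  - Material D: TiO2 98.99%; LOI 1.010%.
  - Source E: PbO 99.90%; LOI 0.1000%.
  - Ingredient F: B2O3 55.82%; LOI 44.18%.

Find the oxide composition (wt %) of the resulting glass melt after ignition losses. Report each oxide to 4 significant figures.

Mid-chain values are printed (rounded to 4 significant digits) as written; each numeric step carries full float precision through every step — a single rounding completes every reported figure; the derived quantities are re-derived at full float precision (six oxide percentages, totals, ignition loss, yield, net glass mass) using the weight values per 2345 pbw of glass as quoted within the problem or answer text.
Mass of each oxide from the mix:
  SiO2: 201.0·0.6401 + 755.5·0.9950 = 880.4 pbw
  TiO2: 497.8·0.9899 = 492.8 pbw
  B2O3: 402.3·0.5582 = 224.6 pbw
  Li2O: 201.0·0.07480 = 15.03 pbw
  Al2O3: 237.6·0.6579 + 201.0·0.2700 + 755.5·0.003000 = 212.9 pbw
  PbO: 520.4·0.9990 = 519.9 pbw
LOI: 237.6·0.3421 + 201.0·0.01510 + 755.5·0.002000 + 497.8·0.01010 + 520.4·0.001000 + 402.3·0.4418 = 269.1 pbw
Glass = total batch minus LOI = 2615 − 269.1 = 2345 pbw (equal to the oxide-mass sum)
wt %: oxide over glass, times 100

Glass mass = 2345 pbw (batch 2615 − LOI 269.1).
Composition: SiO2 37.54%, TiO2 21.01%, B2O3 9.574%, Li2O 0.6410%, Al2O3 9.075%, PbO 22.17%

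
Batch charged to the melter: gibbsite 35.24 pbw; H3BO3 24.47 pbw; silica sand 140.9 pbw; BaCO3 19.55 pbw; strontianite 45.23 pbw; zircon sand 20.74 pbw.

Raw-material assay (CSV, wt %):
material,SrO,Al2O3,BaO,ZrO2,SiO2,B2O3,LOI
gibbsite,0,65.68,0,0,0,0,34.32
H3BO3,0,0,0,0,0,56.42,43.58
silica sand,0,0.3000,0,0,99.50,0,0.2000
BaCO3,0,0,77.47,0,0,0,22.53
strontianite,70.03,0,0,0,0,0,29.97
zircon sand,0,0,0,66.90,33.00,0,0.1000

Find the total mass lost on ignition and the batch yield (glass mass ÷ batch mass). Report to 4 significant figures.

LOI loss = 41.02 pbw; glass = 245.1 pbw; yield = 85.66%

All arithmetic keeps full precision through the solve. Intermediates are shown rounded off to 4 significant figures in the working. Each reported number sees exactly one rounding. The derived quantities are recomputed in full precision (the totals, glass mass, the six compositions, yield, ignition loss) starting from the weights at 245.1 pbw of glass as written in problem or answer.
Loss on ignition, line by line:
  gibbsite: 35.24 × 0.3432 = 12.09 pbw
  H3BO3: 24.47 × 0.4358 = 10.66 pbw
  silica sand: 140.9 × 0.002000 = 0.2818 pbw
  BaCO3: 19.55 × 0.2253 = 4.405 pbw
  strontianite: 45.23 × 0.2997 = 13.56 pbw
  zircon sand: 20.74 × 0.001000 = 0.02074 pbw
Total LOI = 41.02 pbw
Glass = batch − LOI = 286.1 − 41.02 = 245.1 pbw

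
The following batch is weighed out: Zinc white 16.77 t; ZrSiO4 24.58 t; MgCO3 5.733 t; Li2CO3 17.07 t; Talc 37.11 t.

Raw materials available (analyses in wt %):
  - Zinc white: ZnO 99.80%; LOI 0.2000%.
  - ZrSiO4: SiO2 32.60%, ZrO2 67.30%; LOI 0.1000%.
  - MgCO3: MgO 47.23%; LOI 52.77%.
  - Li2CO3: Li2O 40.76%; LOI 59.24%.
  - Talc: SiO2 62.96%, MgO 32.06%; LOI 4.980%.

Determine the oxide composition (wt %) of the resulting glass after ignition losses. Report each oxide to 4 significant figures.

Exact precision is held through every step — rounding to 4 significant figures governs every mid-chain value as printed; each reported number is rounded once only. The derived quantities, which include the five compositions, yield, glass mass, the totals, ignition loss, are recomputed at full precision, as quoted within question or answer, using the weight values for 86.22 t of glass.
Per-oxide mass from batch:
  Li2O: 17.07·0.4076 = 6.958 t
  ZnO: 16.77·0.9980 = 16.74 t
  SiO2: 24.58·0.3260 + 37.11·0.6296 = 31.38 t
  ZrO2: 24.58·0.6730 = 16.54 t
  MgO: 5.733·0.4723 + 37.11·0.3206 = 14.61 t
LOI: 16.77·0.002000 + 24.58·0.001000 + 5.733·0.5277 + 17.07·0.5924 + 37.11·0.04980 = 15.04 t
Glass = total batch minus LOI = 101.3 − 15.04 = 86.22 t (the oxide masses sum to this)
each oxide over glass, ×100, is wt %

Glass mass = 86.22 t (batch 101.3 − LOI 15.04).
Composition: Li2O 8.070%, ZnO 19.41%, SiO2 36.39%, ZrO2 19.19%, MgO 16.94%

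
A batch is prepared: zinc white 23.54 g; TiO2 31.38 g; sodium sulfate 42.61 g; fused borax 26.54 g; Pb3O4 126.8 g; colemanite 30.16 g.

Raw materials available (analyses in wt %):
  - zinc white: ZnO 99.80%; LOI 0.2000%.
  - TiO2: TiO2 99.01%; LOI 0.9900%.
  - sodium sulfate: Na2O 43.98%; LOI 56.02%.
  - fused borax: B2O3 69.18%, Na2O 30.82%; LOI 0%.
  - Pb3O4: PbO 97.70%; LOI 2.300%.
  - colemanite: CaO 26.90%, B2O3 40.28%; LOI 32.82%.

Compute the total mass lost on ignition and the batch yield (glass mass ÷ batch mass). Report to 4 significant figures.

LOI loss = 37.04 g; glass = 244.0 g; yield = 86.82%

All internal work maintains exact precision all the way through. Values along the way are displayed (rounded to four significant digits) at each printed step; each reported value includes exactly one rounding — the derived quantities are rebuilt at exact precision (the yield, six oxide percentages, glass mass, totals, ignition loss) from the weighed amounts on 244.0 g of glass exactly as shown in problem or answer.
LOI of each material in turn:
  zinc white: 23.54 × 0.002000 = 0.04708 g
  TiO2: 31.38 × 0.009900 = 0.3107 g
  sodium sulfate: 42.61 × 0.5602 = 23.87 g
  fused borax: 26.54 × 0 = 0 g
  Pb3O4: 126.8 × 0.02300 = 2.916 g
  colemanite: 30.16 × 0.3282 = 9.899 g
Total LOI = 37.04 g
Glass = batch − LOI = 281.0 − 37.04 = 244.0 g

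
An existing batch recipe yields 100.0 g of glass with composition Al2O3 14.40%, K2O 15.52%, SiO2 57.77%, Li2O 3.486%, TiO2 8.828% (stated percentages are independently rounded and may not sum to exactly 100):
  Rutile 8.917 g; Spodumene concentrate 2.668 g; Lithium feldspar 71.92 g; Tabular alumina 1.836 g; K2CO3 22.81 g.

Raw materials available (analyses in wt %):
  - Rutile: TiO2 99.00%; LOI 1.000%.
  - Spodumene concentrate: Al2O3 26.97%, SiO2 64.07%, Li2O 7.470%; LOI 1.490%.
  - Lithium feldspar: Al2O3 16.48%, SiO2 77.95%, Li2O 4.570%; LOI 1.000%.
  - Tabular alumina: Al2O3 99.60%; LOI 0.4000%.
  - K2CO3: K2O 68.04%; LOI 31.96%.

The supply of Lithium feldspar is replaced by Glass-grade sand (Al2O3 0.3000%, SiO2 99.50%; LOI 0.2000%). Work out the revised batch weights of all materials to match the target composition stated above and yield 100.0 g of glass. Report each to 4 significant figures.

Every computation keeps exact precision through the solve. Rounding to 4 significant figures governs every in-between result as printed; exactly one rounding goes into each reported number; the derived quantities (yield, LOI, totals, glass mass, five oxide percentages) are computed at full float precision from the batch weights per 100.0 g of glass, as written in problem or answer.
The oxide mass targets at 100.0 g glass:
  Al2O3: 14.40% × 100.0 = 14.40 g
  K2O: 15.52% × 100.0 = 15.52 g
  SiO2: 57.77% × 100.0 = 57.77 g
  Li2O: 3.486% × 100.0 = 3.486 g
  TiO2: 8.828% × 100.0 = 8.828 g
Mass-balance tally per oxide on the weights just shown, under the basis named above (target by target, the sums agree modulo rounding of the values):
  Al2O3: 46.67·0.2697 + 28.01·0.003000 + 1.737·0.9960 = 14.40 g (target 14.40 g)
  K2O: 22.81·0.6804 = 15.52 g (target 15.52 g)
  SiO2: 46.67·0.6407 + 28.01·0.9950 = 57.77 g (target 57.77 g)
  Li2O: 46.67·0.07470 = 3.486 g (target 3.486 g)
  TiO2: 8.917·0.9900 = 8.828 g (target 8.828 g)
Mass balance on the glass: whole batch net of LOI = 100.0 g (per-oxide target masses sum to 100.0 g; against the stated basis, 100.0 g — deltas are rounding alone).
Total batch = Σ batch = 108.1 g; Σ batch·LOI gives LOI loss = 8.138 g; yield = glass ÷ total batch = 92.48%.

Revised batch per 100.0 g glass:
  Rutile: 8.917 g
  Spodumene concentrate: 46.67 g
  Glass-grade sand: 28.01 g
  Tabular alumina: 1.737 g
  K2CO3: 22.81 g
Total batch = 108.1 g; LOI loss = 8.138 g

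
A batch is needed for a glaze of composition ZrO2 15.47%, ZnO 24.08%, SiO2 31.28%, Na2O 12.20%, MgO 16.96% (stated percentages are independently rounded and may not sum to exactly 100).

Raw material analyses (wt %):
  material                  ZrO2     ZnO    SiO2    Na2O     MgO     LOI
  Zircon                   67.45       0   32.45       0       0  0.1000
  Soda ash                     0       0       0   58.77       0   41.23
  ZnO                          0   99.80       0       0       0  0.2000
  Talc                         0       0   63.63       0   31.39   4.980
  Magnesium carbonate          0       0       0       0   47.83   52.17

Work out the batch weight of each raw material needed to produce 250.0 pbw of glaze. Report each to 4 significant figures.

Batch per 250.0 pbw glaze:
  Zircon: 57.34 pbw
  Soda ash: 51.90 pbw
  ZnO: 60.32 pbw
  Talc: 93.66 pbw
  Magnesium carbonate: 27.18 pbw
Total batch = 290.4 pbw; LOI loss = 40.42 pbw; yield = 86.08%

The intermediate values are printed rounded to 4 significant figures at each printed step — every computation maintains full float precision through every step. A single rounding produces each reported result; all derived quantities are recomputed at full float precision (five oxide percentages, LOI, the yield, glass mass, the totals) from the batch weights per 250.0 pbw of glass, exactly as shown in the problem or answer text.
Oxide mass targets, per 250.0 pbw glaze:
  ZrO2: 15.47% × 250.0 = 38.67 pbw
  ZnO: 24.08% × 250.0 = 60.20 pbw
  SiO2: 31.28% × 250.0 = 78.20 pbw
  Na2O: 12.20% × 250.0 = 30.50 pbw
  MgO: 16.96% × 250.0 = 42.40 pbw
Checking each oxide sum using the reported weights, against the basis in use (sum by sum, the targets are met net of answer rounding effects):
  ZrO2: 57.34·0.6745 = 38.68 pbw (target 38.67 pbw)
  ZnO: 60.32·0.9980 = 60.20 pbw (target 60.20 pbw)
  SiO2: 57.34·0.3245 + 93.66·0.6363 = 78.20 pbw (target 78.20 pbw)
  Na2O: 51.90·0.5877 = 30.50 pbw (target 30.50 pbw)
  MgO: 93.66·0.3139 + 27.18·0.4783 = 42.40 pbw (target 42.40 pbw)
The glass-mass cross-check: total charge less LOI = 250.0 pbw (summing oxide targets gives 250.0 pbw; versus the stated basis of 250.0 pbw — any gap is answer rounding).
Batch grand total — Σ batch = 290.4 pbw; the LOI term Σ batch·LOI equals 40.42 pbw; glass ÷ batch gives a yield of 86.08%.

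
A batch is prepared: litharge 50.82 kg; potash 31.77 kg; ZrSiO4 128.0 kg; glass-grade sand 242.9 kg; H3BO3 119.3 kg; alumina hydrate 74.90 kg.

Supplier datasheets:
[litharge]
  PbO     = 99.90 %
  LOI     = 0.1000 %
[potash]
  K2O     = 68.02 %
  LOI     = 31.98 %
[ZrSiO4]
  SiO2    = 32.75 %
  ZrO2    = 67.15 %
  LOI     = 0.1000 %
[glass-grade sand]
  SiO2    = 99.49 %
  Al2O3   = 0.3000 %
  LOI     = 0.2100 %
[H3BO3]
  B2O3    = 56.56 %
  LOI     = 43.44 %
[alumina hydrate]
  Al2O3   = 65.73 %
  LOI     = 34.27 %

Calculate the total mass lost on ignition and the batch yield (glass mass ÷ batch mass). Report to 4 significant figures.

The whole derivation carries full precision in all steps; rounding to four significant digits extends to every intermediate as printed. A single rounding produces each reported result — the derived quantities, which include LOI, yield, six oxide percentages, totals, net glass mass, are rebuilt in full precision, exactly as shown in question or answer, starting from the weights per 559.3 kg of glass.
Loss on ignition, line by line:
  litharge: 50.82 × 0.001000 = 0.05082 kg
  potash: 31.77 × 0.3198 = 10.16 kg
  ZrSiO4: 128.0 × 0.001000 = 0.1280 kg
  glass-grade sand: 242.9 × 0.002100 = 0.5101 kg
  H3BO3: 119.3 × 0.4344 = 51.82 kg
  alumina hydrate: 74.90 × 0.3427 = 25.67 kg
Total LOI = 88.34 kg
Glass = batch − LOI = 647.7 − 88.34 = 559.3 kg

LOI loss = 88.34 kg; glass = 559.3 kg; yield = 86.36%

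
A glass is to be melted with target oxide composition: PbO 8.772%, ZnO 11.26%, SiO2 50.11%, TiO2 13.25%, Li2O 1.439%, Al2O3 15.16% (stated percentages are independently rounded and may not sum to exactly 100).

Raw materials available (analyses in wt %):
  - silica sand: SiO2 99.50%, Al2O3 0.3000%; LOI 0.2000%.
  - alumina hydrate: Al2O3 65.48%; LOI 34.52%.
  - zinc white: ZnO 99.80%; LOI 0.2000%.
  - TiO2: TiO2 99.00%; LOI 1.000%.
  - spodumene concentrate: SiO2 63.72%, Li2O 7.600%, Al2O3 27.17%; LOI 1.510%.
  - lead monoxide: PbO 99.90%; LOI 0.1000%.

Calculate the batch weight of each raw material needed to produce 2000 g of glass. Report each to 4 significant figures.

The whole derivation carries full float precision in every operation. In-progress results appear rounded to four significant figures across the worked steps — each reported figure is rounded only once. Derived quantities are recomputed at full precision (net glass mass, the yield, the totals, six oxide percentages, ignition loss) from the weighed amounts at 2000 g of glass, as written in the problem or the answer.
Target masses of each oxide per 2000 g glass:
  PbO: 8.772% × 2000 = 175.4 g
  ZnO: 11.26% × 2000 = 225.2 g
  SiO2: 50.11% × 2000 = 1002 g
  TiO2: 13.25% × 2000 = 265.0 g
  Li2O: 1.439% × 2000 = 28.78 g
  Al2O3: 15.16% × 2000 = 303.2 g
Mass-balance tally per oxide from the weights as reported, versus the basis set out (every target is met by its sum inside rounding margins):
  PbO: 175.6·0.9990 = 175.4 g (target 175.4 g)
  ZnO: 225.7·0.9980 = 225.2 g (target 225.2 g)
  SiO2: 764.7·0.9950 + 378.7·0.6372 = 1002 g (target 1002 g)
  TiO2: 267.7·0.9900 = 265.0 g (target 265.0 g)
  Li2O: 378.7·0.07600 = 28.78 g (target 28.78 g)
  Al2O3: 764.7·0.003000 + 302.4·0.6548 + 378.7·0.2717 = 303.2 g (target 303.2 g)
Auditing the glass mass value: whole batch net of LOI = 2000 g (the Σ of target masses is 2000 g; stated basis 2000 g — any gap is answer rounding).
Summing the batch: Σ batch = 2115 g; LOI loss = Σ batch·LOI = 114.9 g; glass ÷ batch gives a yield of 94.56%.

Batch per 2000 g glass:
  silica sand: 764.7 g
  alumina hydrate: 302.4 g
  zinc white: 225.7 g
  TiO2: 267.7 g
  spodumene concentrate: 378.7 g
  lead monoxide: 175.6 g
Total batch = 2115 g; LOI loss = 114.9 g; yield = 94.56%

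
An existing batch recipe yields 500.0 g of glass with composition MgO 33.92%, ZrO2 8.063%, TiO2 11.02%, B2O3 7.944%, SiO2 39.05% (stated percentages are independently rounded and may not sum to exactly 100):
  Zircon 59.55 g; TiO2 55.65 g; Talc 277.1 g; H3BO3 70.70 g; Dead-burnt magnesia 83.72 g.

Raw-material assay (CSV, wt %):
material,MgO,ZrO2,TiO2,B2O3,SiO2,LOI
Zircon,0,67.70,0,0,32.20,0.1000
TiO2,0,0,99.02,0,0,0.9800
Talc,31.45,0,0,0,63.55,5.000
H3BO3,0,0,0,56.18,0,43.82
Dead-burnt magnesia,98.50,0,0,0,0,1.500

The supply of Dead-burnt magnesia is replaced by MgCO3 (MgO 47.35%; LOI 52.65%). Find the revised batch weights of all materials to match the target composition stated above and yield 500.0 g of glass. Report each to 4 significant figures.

All internal work keeps exact precision at every stage. The intermediate values appear rounded off to 4 significant figures when written out; exactly one rounding lands on each reported figure. All derived quantities, including yield, net glass mass, totals, ignition loss, five oxide percentages, are re-derived using the weight values for 500.0 g of glass at full precision as written in the problem or answer text.
The oxide mass targets at 500.0 g glass:
  MgO: 33.92% × 500.0 = 169.6 g
  ZrO2: 8.063% × 500.0 = 40.32 g
  TiO2: 11.02% × 500.0 = 55.10 g
  B2O3: 7.944% × 500.0 = 39.72 g
  SiO2: 39.05% × 500.0 = 195.2 g
Mass-balance tally per oxide working from each reported weight, per the basis as stated (summed amounts equal target values modulo rounding of the values):
  MgO: 277.1·0.3145 + 174.2·0.4735 = 169.6 g (target 169.6 g)
  ZrO2: 59.55·0.6770 = 40.32 g (target 40.32 g)
  TiO2: 55.65·0.9902 = 55.10 g (target 55.10 g)
  B2O3: 70.70·0.5618 = 39.72 g (target 39.72 g)
  SiO2: 59.55·0.3220 + 277.1·0.6355 = 195.3 g (target 195.2 g)
Glass-mass closure: whole batch net of LOI = 500.0 g (the targets, summed, come to 500.0 g; against the stated basis, 500.0 g — any gap is answer rounding).
Batch total: Σ batch = 637.2 g; loss to ignition Σ batch·LOI = 137.2 g; as yield: glass ÷ batch → 78.48%.

Revised batch per 500.0 g glass:
  Zircon: 59.55 g
  TiO2: 55.65 g
  Talc: 277.1 g
  H3BO3: 70.70 g
  MgCO3: 174.2 g
Total batch = 637.2 g; LOI loss = 137.2 g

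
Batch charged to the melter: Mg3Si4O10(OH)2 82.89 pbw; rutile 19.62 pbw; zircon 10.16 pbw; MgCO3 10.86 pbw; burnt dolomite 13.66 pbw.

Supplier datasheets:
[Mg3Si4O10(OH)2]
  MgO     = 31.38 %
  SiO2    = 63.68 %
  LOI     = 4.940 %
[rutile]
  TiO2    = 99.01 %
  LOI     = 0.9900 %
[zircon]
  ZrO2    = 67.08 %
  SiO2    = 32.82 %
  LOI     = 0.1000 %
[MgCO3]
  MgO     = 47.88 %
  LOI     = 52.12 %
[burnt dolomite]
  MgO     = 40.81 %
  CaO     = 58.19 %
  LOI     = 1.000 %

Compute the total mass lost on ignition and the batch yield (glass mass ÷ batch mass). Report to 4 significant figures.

LOI loss = 10.10 pbw; glass = 127.1 pbw; yield = 92.64%

In-progress results are displayed rounded to four significant digits. All internal work holds full precision from start to finish. Every reported value undergoes a single rounding — derived quantities are re-derived in full precision (totals, LOI, glass mass, the yield, five oxide percentages) from the weighed amounts on 127.1 pbw of glass exactly as shown in problem or answer.
LOI of each material in turn:
  Mg3Si4O10(OH)2: 82.89 × 0.04940 = 4.095 pbw
  rutile: 19.62 × 0.009900 = 0.1942 pbw
  zircon: 10.16 × 0.001000 = 0.01016 pbw
  MgCO3: 10.86 × 0.5212 = 5.660 pbw
  burnt dolomite: 13.66 × 0.01000 = 0.1366 pbw
Total LOI = 10.10 pbw
Glass = batch − LOI = 137.2 − 10.10 = 127.1 pbw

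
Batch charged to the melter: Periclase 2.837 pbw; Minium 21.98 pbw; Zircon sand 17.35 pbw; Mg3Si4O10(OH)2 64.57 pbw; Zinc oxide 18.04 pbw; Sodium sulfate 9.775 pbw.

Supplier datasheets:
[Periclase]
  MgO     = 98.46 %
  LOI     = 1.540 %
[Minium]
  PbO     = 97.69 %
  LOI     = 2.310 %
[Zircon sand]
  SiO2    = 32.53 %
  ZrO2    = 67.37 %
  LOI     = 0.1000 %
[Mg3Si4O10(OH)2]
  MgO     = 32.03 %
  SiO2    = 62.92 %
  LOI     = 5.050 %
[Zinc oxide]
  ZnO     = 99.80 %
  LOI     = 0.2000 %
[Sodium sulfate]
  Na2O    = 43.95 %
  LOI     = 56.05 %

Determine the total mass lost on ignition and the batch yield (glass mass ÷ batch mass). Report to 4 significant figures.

The intermediate values are displayed (rounded to four significant digits) at each printed step; all arithmetic maintains full precision at every stage — a single rounding completes each reported figure — all derived quantities, including the six compositions, glass mass, yield, totals, ignition loss, are re-derived from the batch weights on 125.2 pbw of glass at full precision exactly as shown in question or answer.
Per-material ignition loss:
  Periclase: 2.837 × 0.01540 = 0.04369 pbw
  Minium: 21.98 × 0.02310 = 0.5077 pbw
  Zircon sand: 17.35 × 0.001000 = 0.01735 pbw
  Mg3Si4O10(OH)2: 64.57 × 0.05050 = 3.261 pbw
  Zinc oxide: 18.04 × 0.002000 = 0.03608 pbw
  Sodium sulfate: 9.775 × 0.5605 = 5.479 pbw
Total LOI = 9.345 pbw
Glass = batch − LOI = 134.6 − 9.345 = 125.2 pbw

LOI loss = 9.345 pbw; glass = 125.2 pbw; yield = 93.06%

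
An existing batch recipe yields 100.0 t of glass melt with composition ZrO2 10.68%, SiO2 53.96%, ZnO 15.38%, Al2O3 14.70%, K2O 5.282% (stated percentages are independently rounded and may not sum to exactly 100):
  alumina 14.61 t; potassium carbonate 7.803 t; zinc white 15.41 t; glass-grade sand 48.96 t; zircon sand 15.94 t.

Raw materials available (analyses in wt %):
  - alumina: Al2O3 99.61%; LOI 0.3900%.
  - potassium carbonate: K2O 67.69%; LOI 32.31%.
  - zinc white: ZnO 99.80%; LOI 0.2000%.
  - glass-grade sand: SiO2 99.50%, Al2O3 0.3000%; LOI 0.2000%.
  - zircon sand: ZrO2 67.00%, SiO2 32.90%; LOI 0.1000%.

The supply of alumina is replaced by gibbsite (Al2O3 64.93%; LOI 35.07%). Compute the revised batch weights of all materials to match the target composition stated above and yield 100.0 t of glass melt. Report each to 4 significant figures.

All internal work keeps full precision from start to finish — the intermediate values are rounded to 4 significant figures when displayed — every reported figure takes a single rounding; derived quantities are recomputed in full float precision (LOI, glass mass, totals, five oxide percentages, yield) using the weight values on 100.0 t of glass as set out in the problem or the answer.
Target masses of each oxide per 100.0 t glass melt:
  ZrO2: 10.68% × 100.0 = 10.68 t
  SiO2: 53.96% × 100.0 = 53.96 t
  ZnO: 15.38% × 100.0 = 15.38 t
  Al2O3: 14.70% × 100.0 = 14.70 t
  K2O: 5.282% × 100.0 = 5.282 t
Verifying the oxide balance given the weights on record, under the basis named above (each sum matches its target mass exact up to rounding of places):
  ZrO2: 15.94·0.6700 = 10.68 t (target 10.68 t)
  SiO2: 48.96·0.9950 + 15.94·0.3290 = 53.96 t (target 53.96 t)
  ZnO: 15.41·0.9980 = 15.38 t (target 15.38 t)
  Al2O3: 22.41·0.6493 + 48.96·0.003000 = 14.70 t (target 14.70 t)
  K2O: 7.803·0.6769 = 5.282 t (target 5.282 t)
Auditing the glass mass value: total batch − LOI = 100.0 t (targets for the oxides total 100.0 t; versus the stated basis of 100.0 t — differing by rounding only).
Adding the batch up: Σ batch = 110.5 t; LOI removed, Σ of batch·LOI: 10.53 t; yield, glass over the total, = 90.48%.

Revised batch per 100.0 t glass melt:
  gibbsite: 22.41 t
  potassium carbonate: 7.803 t
  zinc white: 15.41 t
  glass-grade sand: 48.96 t
  zircon sand: 15.94 t
Total batch = 110.5 t; LOI loss = 10.53 t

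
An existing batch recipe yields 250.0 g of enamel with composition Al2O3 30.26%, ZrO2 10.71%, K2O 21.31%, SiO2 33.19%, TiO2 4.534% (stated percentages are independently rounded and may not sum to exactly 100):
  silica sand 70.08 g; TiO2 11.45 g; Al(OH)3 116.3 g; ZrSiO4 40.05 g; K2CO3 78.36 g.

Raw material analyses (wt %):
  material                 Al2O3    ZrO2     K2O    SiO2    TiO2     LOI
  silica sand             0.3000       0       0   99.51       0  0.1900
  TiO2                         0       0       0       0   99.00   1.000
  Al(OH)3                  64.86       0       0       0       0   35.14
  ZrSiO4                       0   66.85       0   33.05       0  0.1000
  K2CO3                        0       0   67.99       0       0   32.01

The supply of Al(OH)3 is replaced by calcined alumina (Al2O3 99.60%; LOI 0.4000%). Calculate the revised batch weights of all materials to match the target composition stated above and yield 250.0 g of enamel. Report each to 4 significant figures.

Mid-chain values are printed, rounded to 4 significant figures, within the worked lines. Full precision is held at all times. Each reported result includes exactly one rounding. Derived quantities are recomputed in full float precision (yield, the five compositions, ignition loss, the totals, glass mass) starting from the weights at 250.0 g of glass as set out in the problem or answer text.
Oxide-by-oxide targets in 250.0 g enamel:
  Al2O3: 30.26% × 250.0 = 75.65 g
  ZrO2: 10.71% × 250.0 = 26.78 g
  K2O: 21.31% × 250.0 = 53.28 g
  SiO2: 33.19% × 250.0 = 82.98 g
  TiO2: 4.534% × 250.0 = 11.34 g
Mass-balance tally per oxide applying the batch weights above, on the stated basis (summed amounts equal target values inside rounding margins):
  Al2O3: 70.08·0.003000 + 75.74·0.9960 = 75.65 g (target 75.65 g)
  ZrO2: 40.05·0.6685 = 26.77 g (target 26.78 g)
  K2O: 78.36·0.6799 = 53.28 g (target 53.28 g)
  SiO2: 70.08·0.9951 + 40.05·0.3305 = 82.97 g (target 82.98 g)
  TiO2: 11.45·0.9900 = 11.34 g (target 11.34 g)
Mass balance on the glass: net batch after ignition = 250.0 g (oxide target masses add up to 250.0 g; with the basis standing at 250.0 g — a pure rounding effect).
Summing the batch: Σ batch = 275.7 g; loss to ignition Σ batch·LOI = 25.67 g; yield: glass divided by total = 90.69%.

Revised batch per 250.0 g enamel:
  silica sand: 70.08 g
  TiO2: 11.45 g
  calcined alumina: 75.74 g
  ZrSiO4: 40.05 g
  K2CO3: 78.36 g
Total batch = 275.7 g; LOI loss = 25.67 g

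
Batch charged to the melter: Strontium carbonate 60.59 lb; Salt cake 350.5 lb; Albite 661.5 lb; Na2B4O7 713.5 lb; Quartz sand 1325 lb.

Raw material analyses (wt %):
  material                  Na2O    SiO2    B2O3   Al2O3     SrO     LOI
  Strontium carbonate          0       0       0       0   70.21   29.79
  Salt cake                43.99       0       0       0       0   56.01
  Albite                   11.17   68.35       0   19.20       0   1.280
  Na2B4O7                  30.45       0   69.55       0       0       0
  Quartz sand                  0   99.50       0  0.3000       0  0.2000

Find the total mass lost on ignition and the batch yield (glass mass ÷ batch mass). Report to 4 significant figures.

The intermediate values are printed (rounded to 4 significant figures) at each printed step — exact precision is kept in every operation; a single rounding produces every reported value; derived quantities are computed in exact precision (the totals, net glass mass, yield, LOI, the five compositions) starting from the weights on 2886 lb of glass, exactly as shown in the problem or answer text.
Each material's LOI contribution:
  Strontium carbonate: 60.59 × 0.2979 = 18.05 lb
  Salt cake: 350.5 × 0.5601 = 196.3 lb
  Albite: 661.5 × 0.01280 = 8.467 lb
  Na2B4O7: 713.5 × 0 = 0 lb
  Quartz sand: 1325 × 0.002000 = 2.650 lb
Total LOI = 225.5 lb
Glass = batch − LOI = 3111 − 225.5 = 2886 lb

LOI loss = 225.5 lb; glass = 2886 lb; yield = 92.75%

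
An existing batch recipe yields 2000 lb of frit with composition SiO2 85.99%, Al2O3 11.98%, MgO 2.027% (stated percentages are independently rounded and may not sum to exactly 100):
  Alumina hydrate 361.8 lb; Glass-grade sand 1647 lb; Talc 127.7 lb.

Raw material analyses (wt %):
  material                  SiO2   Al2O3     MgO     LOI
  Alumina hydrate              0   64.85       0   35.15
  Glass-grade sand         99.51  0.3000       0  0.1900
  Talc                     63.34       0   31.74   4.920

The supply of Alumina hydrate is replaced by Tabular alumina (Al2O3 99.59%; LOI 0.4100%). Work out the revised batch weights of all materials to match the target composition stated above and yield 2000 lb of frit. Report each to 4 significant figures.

Revised batch per 2000 lb frit:
  Tabular alumina: 235.6 lb
  Glass-grade sand: 1647 lb
  Talc: 127.7 lb
Total batch = 2010 lb; LOI loss = 10.38 lb

All internal work holds full precision all the way through. Mid-chain values appear rounded off to 4 significant digits at each printed step; every reported number is rounded a single time. Derived quantities, which include the yield, net glass mass, LOI, three oxide percentages, the totals, are computed at full float precision, as they appear in the problem or answer text, starting from the weights per 2000 lb of glass.
Oxide mass targets, per 2000 lb frit:
  SiO2: 85.99% × 2000 = 1720 lb
  Al2O3: 11.98% × 2000 = 239.6 lb
  MgO: 2.027% × 2000 = 40.54 lb
Sums-versus-targets review per the reported batch figures, on the stated basis (oxide sums agree with the targets modulo rounding of the values):
  SiO2: 1647·0.9951 + 127.7·0.6334 = 1720 lb (target 1720 lb)
  Al2O3: 235.6·0.9959 + 1647·0.003000 = 239.6 lb (target 239.6 lb)
  MgO: 127.7·0.3174 = 40.53 lb (target 40.54 lb)
Glass mass check: whole batch net of LOI = 2000 lb (targets for the oxides total 2000 lb; stated basis 2000 lb — gaps are rounding artifacts).
Whole-batch sum: Σ batch = 2010 lb; Σ batch·LOI gives LOI loss = 10.38 lb; as yield: glass ÷ batch → 99.48%.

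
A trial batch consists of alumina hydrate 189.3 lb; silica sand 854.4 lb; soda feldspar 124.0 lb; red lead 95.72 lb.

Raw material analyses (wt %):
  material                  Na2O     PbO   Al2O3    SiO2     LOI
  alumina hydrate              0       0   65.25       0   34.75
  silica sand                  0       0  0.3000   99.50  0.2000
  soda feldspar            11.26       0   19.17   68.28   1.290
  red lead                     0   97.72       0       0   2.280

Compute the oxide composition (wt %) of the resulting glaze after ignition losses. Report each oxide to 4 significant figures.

Glass mass = 1192 lb (batch 1263 − LOI 71.27).
Composition: Na2O 1.171%, PbO 7.846%, Al2O3 12.57%, SiO2 78.41%

The intermediate values are shown (rounded to 4 significant figures) in the working. All internal work carries exact precision through every step. Every reported figure is rounded a single time — derived quantities are computed in exact precision (the yield, ignition loss, totals, the four compositions, glass mass) from the batch weights at 1192 lb of glass, as given in the question or the answer.
Mass of each oxide from the mix:
  Na2O: 124.0·0.1126 = 13.96 lb
  PbO: 95.72·0.9772 = 93.54 lb
  Al2O3: 189.3·0.6525 + 854.4·0.003000 + 124.0·0.1917 = 149.9 lb
  SiO2: 854.4·0.9950 + 124.0·0.6828 = 934.8 lb
LOI: 189.3·0.3475 + 854.4·0.002000 + 124.0·0.01290 + 95.72·0.02280 = 71.27 lb
The glass mass, total less LOI, = 1263 − 71.27 = 1192 lb (= Σ oxide masses)
wt % = 100 × oxide mass / glass mass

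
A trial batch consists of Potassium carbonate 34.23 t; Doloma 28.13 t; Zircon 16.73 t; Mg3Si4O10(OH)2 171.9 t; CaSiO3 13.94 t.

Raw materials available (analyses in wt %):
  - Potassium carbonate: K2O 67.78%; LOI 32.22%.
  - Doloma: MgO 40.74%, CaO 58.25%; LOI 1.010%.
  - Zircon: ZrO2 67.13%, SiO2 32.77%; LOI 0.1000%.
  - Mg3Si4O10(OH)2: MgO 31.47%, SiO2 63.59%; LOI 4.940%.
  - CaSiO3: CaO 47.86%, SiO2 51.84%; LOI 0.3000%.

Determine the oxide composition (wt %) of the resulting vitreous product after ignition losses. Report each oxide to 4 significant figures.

The intermediate values appear, rounded to four significant figures, at each printed step; all arithmetic runs at full precision in all steps; each reported result takes exactly one rounding; the derived quantities are computed in full precision (net glass mass, LOI, the totals, the yield, the five compositions) from the weighed amounts for 245.1 t of glass, as given in problem or answer.
Per-oxide mass from batch:
  MgO: 28.13·0.4074 + 171.9·0.3147 = 65.56 t
  ZrO2: 16.73·0.6713 = 11.23 t
  CaO: 28.13·0.5825 + 13.94·0.4786 = 23.06 t
  SiO2: 16.73·0.3277 + 171.9·0.6359 + 13.94·0.5184 = 122.0 t
  K2O: 34.23·0.6778 = 23.20 t
LOI: 34.23·0.3222 + 28.13·0.01010 + 16.73·0.001000 + 171.9·0.04940 + 13.94·0.003000 = 19.86 t
Net of LOI, the glass mass = 264.9 − 19.86 = 245.1 t (the oxide masses sum to this)
each wt % is 100 × oxide ÷ glass

Glass mass = 245.1 t (batch 264.9 − LOI 19.86).
Composition: MgO 26.75%, ZrO2 4.583%, CaO 9.409%, SiO2 49.79%, K2O 9.467%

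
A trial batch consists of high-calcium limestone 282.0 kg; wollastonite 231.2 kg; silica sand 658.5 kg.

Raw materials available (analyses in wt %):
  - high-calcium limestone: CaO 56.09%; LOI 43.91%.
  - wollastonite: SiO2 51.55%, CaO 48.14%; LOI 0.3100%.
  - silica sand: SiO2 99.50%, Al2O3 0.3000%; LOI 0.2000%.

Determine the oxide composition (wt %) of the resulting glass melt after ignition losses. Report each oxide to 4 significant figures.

Each numeric step holds full float precision end to end. The intermediate values are printed, rounded to 4 significant digits, within the worked lines — every reported number is rounded exactly once. The derived quantities, which include three oxide percentages, the totals, ignition loss, net glass mass, the yield, are carried in exact precision, exactly as printed in either problem or answer, starting from the weights per 1046 kg of glass.
Per-oxide mass from batch:
  SiO2: 231.2·0.5155 + 658.5·0.9950 = 774.4 kg
  Al2O3: 658.5·0.003000 = 1.976 kg
  CaO: 282.0·0.5609 + 231.2·0.4814 = 269.5 kg
LOI: 282.0·0.4391 + 231.2·0.003100 + 658.5·0.002000 = 125.9 kg
Net of LOI, the glass mass = 1172 − 125.9 = 1046 kg (matching Σ of the oxides)
percent share: oxide ÷ glass, ×100

Glass mass = 1046 kg (batch 1172 − LOI 125.9).
Composition: SiO2 74.04%, Al2O3 0.1889%, CaO 25.77%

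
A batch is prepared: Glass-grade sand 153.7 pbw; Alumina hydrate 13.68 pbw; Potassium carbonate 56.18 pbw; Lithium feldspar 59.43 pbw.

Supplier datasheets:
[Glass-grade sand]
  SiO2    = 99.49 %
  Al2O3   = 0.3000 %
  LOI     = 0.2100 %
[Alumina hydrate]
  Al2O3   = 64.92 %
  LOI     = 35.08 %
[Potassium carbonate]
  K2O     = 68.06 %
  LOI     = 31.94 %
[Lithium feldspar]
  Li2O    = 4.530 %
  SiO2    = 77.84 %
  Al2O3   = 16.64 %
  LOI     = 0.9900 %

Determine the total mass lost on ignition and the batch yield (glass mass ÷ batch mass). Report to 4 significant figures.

Values along the way are shown, with 4-significant-figure rounding, between the steps; all arithmetic keeps exact precision at each step. A single rounding completes each reported result. The derived quantities (glass mass, four oxide percentages, yield, the totals, LOI) are carried in full precision from the batch weights for 259.3 pbw of glass, as written in question or answer.
Ignition loss by material:
  Glass-grade sand: 153.7 × 0.002100 = 0.3228 pbw
  Alumina hydrate: 13.68 × 0.3508 = 4.799 pbw
  Potassium carbonate: 56.18 × 0.3194 = 17.94 pbw
  Lithium feldspar: 59.43 × 0.009900 = 0.5884 pbw
Total LOI = 23.65 pbw
Glass = batch − LOI = 283.0 − 23.65 = 259.3 pbw

LOI loss = 23.65 pbw; glass = 259.3 pbw; yield = 91.64%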